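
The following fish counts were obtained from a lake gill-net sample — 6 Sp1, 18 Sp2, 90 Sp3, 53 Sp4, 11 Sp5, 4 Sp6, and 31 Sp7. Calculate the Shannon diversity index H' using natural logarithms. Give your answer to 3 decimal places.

1.528

Total N = 6+18+90+53+11+4+31 = 213, so the proportions are 0.02817, 0.08451, 0.42254, 0.24883, 0.05164, 0.01878, 0.14554 (working shown to 5 dp, full precision carried).
Each pᵢ ln pᵢ term: 0.02817×(-3.56953)=-0.10055, 0.08451×(-2.47092)=-0.20881, 0.42254×(-0.86148)=-0.36401, 0.24883×(-1.39100)=-0.34612, 0.05164×(-2.96340)=-0.15304, 0.01878×(-3.97500)=-0.07465, 0.14554×(-1.92730)=-0.28050.
Sum = -1.52767, so H' = 1.528.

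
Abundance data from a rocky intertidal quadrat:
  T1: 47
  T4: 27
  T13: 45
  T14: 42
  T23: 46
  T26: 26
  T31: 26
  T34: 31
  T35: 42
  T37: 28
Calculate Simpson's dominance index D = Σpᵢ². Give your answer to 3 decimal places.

Total N = 47+27+45+42+46+26+26+31+42+28 = 360, so the proportions are 0.13056, 0.075, 0.125, 0.11667, 0.12778, 0.07222, 0.07222, 0.08611, 0.11667, 0.07778 (working shown to 5 dp, full precision carried).
D = 0.13056² + 0.075² + 0.125² + 0.11667² + 0.12778² + 0.07222² + 0.07222² + 0.08611² + 0.11667² + 0.07778² = 0.01704 + 0.00562 + 0.01562 + 0.01361 + 0.01633 + 0.00522 + 0.00522 + 0.00742 + 0.01361 + 0.00605 = 0.10574.
To 3 decimal places, D = 0.106.

0.106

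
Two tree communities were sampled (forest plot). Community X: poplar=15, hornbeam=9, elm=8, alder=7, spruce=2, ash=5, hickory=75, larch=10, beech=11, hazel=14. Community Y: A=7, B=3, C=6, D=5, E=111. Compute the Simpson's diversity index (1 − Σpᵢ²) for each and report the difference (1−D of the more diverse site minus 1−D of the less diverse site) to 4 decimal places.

0.4473

Community X: N=156, proportions 0.096154, 0.057692, 0.051282, 0.044872, 0.012821, 0.032051, 0.480769, 0.064103, 0.070513, 0.089744, giving 1−D = 0.733317 (working shown to 6 dp, full precision carried).
Community Y: N=132, proportions 0.05303, 0.022727, 0.045455, 0.037879, 0.840909, giving 1−D = 0.286042.
Difference = |0.733317 − 0.286042| = 0.447275, i.e. 0.4473 to 4 decimal places.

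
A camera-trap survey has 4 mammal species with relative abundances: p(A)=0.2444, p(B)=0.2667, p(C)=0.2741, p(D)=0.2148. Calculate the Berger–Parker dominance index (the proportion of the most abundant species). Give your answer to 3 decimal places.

The largest proportion is 0.2741, i.e. d = 0.274 to 3 decimal places.

0.274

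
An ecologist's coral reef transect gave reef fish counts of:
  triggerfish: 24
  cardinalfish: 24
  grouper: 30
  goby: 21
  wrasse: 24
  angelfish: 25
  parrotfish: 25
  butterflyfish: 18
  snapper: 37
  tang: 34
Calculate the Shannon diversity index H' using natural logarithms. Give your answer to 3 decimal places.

2.281

Total N = 24+24+30+21+24+25+25+18+37+34 = 262, so the proportions are 0.0916, 0.0916, 0.1145, 0.08015, 0.0916, 0.09542, 0.09542, 0.0687, 0.14122, 0.12977 (working shown to 5 dp, full precision carried).
Each pᵢ ln pᵢ term: 0.0916×(-2.39029)=-0.21896, 0.0916×(-2.39029)=-0.21896, 0.1145×(-2.16715)=-0.24815, 0.08015×(-2.52382)=-0.20229, 0.0916×(-2.39029)=-0.21896, 0.09542×(-2.34947)=-0.22419, 0.09542×(-2.34947)=-0.22419, 0.0687×(-2.67797)=-0.18398, 0.14122×(-1.95743)=-0.27643, 0.12977×(-2.04198)=-0.26499.
Sum = -2.28109, so H' = 2.281.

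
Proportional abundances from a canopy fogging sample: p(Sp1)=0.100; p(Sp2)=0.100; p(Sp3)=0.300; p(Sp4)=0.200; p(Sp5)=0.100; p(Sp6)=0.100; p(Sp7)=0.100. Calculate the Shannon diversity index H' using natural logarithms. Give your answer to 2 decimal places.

1.83

Each pᵢ ln pᵢ term (working shown to 4 dp, full precision carried): 0.1×(-2.3026)=-0.2303, 0.1×(-2.3026)=-0.2303, 0.3×(-1.2040)=-0.3612, 0.2×(-1.6094)=-0.3219, 0.1×(-2.3026)=-0.2303, 0.1×(-2.3026)=-0.2303, 0.1×(-2.3026)=-0.2303.
Sum = -1.8344, so H' = 1.83.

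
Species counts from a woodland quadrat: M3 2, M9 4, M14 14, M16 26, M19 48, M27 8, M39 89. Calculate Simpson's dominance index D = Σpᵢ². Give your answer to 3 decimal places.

Total N = 2+4+14+26+48+8+89 = 191, so the proportions are 0.01047, 0.02094, 0.0733, 0.13613, 0.25131, 0.04188, 0.46597 (working shown to 5 dp, full precision carried).
D = 0.01047² + 0.02094² + 0.0733² + 0.13613² + 0.25131² + 0.04188² + 0.46597² = 0.00011 + 0.00044 + 0.00537 + 0.01853 + 0.06316 + 0.00175 + 0.21713 = 0.30649.
To 3 decimal places, D = 0.306.

0.306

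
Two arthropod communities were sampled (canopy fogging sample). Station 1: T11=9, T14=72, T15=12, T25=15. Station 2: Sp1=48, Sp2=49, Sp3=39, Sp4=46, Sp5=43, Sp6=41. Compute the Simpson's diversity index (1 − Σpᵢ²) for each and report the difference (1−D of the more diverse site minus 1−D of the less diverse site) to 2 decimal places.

0.32

Station 1: N=108, proportions 0.0833, 0.6667, 0.1111, 0.1389, giving 1−D = 0.5170 (working shown to 4 dp, full precision carried).
Station 2: N=266, proportions 0.1805, 0.1842, 0.1466, 0.1729, 0.1617, 0.1541, giving 1−D = 0.8322.
Difference = |0.5170 − 0.8322| = 0.3152, i.e. 0.32 to 2 decimal places.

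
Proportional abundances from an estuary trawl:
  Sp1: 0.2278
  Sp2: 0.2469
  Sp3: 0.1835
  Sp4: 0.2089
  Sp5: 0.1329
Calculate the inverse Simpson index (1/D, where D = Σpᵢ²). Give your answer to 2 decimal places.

4.81

D = 0.2278² + 0.2469² + 0.1835² + 0.2089² + 0.1329² = 0.051893 + 0.060960 + 0.033672 + 0.043639 + 0.017662 = 0.207826 (working shown to 6 dp, full precision carried).
So 1/D = 4.8117, i.e. 4.81 to 2 decimal places.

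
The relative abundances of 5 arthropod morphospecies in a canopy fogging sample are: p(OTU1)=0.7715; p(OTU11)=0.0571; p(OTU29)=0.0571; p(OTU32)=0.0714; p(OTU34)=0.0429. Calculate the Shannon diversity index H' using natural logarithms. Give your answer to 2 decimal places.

0.85

Each pᵢ ln pᵢ term (working shown to 4 dp, full precision carried): 0.7715×(-0.2594)=-0.2001, 0.0571×(-2.8630)=-0.1635, 0.0571×(-2.8630)=-0.1635, 0.0714×(-2.6395)=-0.1885, 0.0429×(-3.1489)=-0.1351.
Sum = -0.8506, so H' = 0.85.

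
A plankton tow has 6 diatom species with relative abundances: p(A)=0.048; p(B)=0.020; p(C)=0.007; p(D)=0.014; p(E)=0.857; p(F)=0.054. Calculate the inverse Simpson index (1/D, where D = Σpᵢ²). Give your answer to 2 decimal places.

1.35

D = 0.048² + 0.02² + 0.007² + 0.014² + 0.857² + 0.054² = 0.00230 + 0.00040 + 0.00005 + 0.00020 + 0.73445 + 0.00292 = 0.74031 (working shown to 5 dp, full precision carried).
So 1/D = 1.3508, i.e. 1.35 to 2 decimal places.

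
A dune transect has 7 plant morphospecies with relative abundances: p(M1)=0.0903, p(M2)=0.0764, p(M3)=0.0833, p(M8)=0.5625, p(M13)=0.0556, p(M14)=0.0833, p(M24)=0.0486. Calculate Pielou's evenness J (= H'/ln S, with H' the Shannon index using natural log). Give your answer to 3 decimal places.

H' = −Σ pᵢ ln pᵢ = −((-0.21714) + (-0.19648) + (-0.20703) + (-0.32364) + (-0.16066) + (-0.20703) + (-0.14697)) = 1.45895 (working shown to 5 dp, full precision carried).
With S = 7 species, ln S = 1.94591, so J = 1.45895/1.94591 = 0.74975, i.e. 0.750 to 3 decimal places.

0.750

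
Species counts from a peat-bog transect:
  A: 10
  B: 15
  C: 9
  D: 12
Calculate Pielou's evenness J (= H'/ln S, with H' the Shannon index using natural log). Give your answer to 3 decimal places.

Total N = 10+15+9+12 = 46, so the proportions are 0.21739, 0.32609, 0.19565, 0.26087 (working shown to 5 dp, full precision carried).
H' = −Σ pᵢ ln pᵢ = −((-0.33175) + (-0.36541) + (-0.31919) + (-0.35054)) = 1.36689.
With S = 4 species, ln S = 1.38629, so J = 1.36689/1.38629 = 0.98600, i.e. 0.986 to 3 decimal places.

0.986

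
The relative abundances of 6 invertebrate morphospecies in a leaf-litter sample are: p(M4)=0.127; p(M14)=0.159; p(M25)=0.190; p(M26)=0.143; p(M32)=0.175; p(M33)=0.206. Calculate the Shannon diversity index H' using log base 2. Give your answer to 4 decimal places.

Each pᵢ log₂ pᵢ term (working shown to 6 dp, full precision carried): 0.127×(-2.977100)=-0.378092, 0.159×(-2.652901)=-0.421811, 0.19×(-2.395929)=-0.455226, 0.143×(-2.805913)=-0.401246, 0.175×(-2.514573)=-0.440050, 0.206×(-2.279284)=-0.469532.
Sum = -2.565958, so H' = 2.5660.

2.5660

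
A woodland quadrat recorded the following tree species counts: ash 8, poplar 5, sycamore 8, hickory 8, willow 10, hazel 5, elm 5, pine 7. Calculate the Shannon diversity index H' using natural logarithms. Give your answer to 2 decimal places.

Total N = 8+5+8+8+10+5+5+7 = 56, so the proportions are 0.1429, 0.0893, 0.1429, 0.1429, 0.1786, 0.0893, 0.0893, 0.125 (working shown to 4 dp, full precision carried).
Each pᵢ ln pᵢ term: 0.1429×(-1.9459)=-0.2780, 0.0893×(-2.4159)=-0.2157, 0.1429×(-1.9459)=-0.2780, 0.1429×(-1.9459)=-0.2780, 0.1786×(-1.7228)=-0.3076, 0.0893×(-2.4159)=-0.2157, 0.0893×(-2.4159)=-0.2157, 0.125×(-2.0794)=-0.2599.
Sum = -2.0486, so H' = 2.05.

2.05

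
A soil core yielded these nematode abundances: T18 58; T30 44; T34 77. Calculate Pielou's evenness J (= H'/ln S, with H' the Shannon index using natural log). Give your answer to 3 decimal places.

0.977

Total N = 58+44+77 = 179, so the proportions are 0.32402, 0.24581, 0.43017 (working shown to 5 dp, full precision carried).
H' = −Σ pᵢ ln pᵢ = −((-0.36515) + (-0.34492) + (-0.36288)) = 1.07296.
With S = 3 species, ln S = 1.09861, so J = 1.07296/1.09861 = 0.97665, i.e. 0.977 to 3 decimal places.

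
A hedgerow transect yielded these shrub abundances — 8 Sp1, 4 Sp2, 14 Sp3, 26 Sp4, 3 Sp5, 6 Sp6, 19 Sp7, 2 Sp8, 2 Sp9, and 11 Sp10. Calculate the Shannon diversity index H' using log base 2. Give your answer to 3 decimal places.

2.880

Total N = 8+4+14+26+3+6+19+2+2+11 = 95, so the proportions are 0.08421, 0.04211, 0.14737, 0.27368, 0.03158, 0.06316, 0.2, 0.02105, 0.02105, 0.11579 (working shown to 5 dp, full precision carried).
Each pᵢ log₂ pᵢ term: 0.08421×(-3.56986)=-0.30062, 0.04211×(-4.56986)=-0.19241, 0.14737×(-2.76250)=-0.40711, 0.27368×(-1.86942)=-0.51163, 0.03158×(-4.98489)=-0.15742, 0.06316×(-3.98489)=-0.25168, 0.2×(-2.32193)=-0.46439, 0.02105×(-5.56986)=-0.11726, 0.02105×(-5.56986)=-0.11726, 0.11579×(-3.11042)=-0.36015.
Sum = -2.87992, so H' = 2.880.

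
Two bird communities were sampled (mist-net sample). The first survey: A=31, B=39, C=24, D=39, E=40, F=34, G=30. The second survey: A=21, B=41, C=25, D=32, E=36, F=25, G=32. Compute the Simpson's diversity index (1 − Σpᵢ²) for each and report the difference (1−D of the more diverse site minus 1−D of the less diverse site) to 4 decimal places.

0.0028

The first survey: N=237, proportions 0.130802, 0.164557, 0.101266, 0.164557, 0.168776, 0.14346, 0.126582, giving 1−D = 0.853389 (working shown to 6 dp, full precision carried).
The second survey: N=212, proportions 0.099057, 0.193396, 0.117925, 0.150943, 0.169811, 0.117925, 0.150943, giving 1−D = 0.850570.
Difference = |0.853389 − 0.850570| = 0.002819, i.e. 0.0028 to 4 decimal places.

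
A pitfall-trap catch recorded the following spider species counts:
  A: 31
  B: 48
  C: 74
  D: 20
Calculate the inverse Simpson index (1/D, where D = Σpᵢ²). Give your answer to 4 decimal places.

3.2741

Total N = 31+48+74+20 = 173, so the proportions are 0.17919075, 0.27745665, 0.42774566, 0.11560694 (working shown to 8 dp, full precision carried).
D = 0.17919075² + 0.27745665² + 0.42774566² + 0.11560694² = 0.03210933 + 0.07698219 + 0.18296635 + 0.01336496 = 0.30542283.
So 1/D = 3.274149, i.e. 3.2741 to 4 decimal places.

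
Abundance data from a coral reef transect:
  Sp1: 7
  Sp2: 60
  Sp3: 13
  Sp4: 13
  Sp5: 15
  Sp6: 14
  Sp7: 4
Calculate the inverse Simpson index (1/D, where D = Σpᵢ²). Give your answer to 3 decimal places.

Total N = 7+60+13+13+15+14+4 = 126, so the proportions are 0.0555556, 0.4761905, 0.1031746, 0.1031746, 0.1190476, 0.1111111, 0.031746 (working shown to 7 dp, full precision carried).
D = 0.0555556² + 0.4761905² + 0.1031746² + 0.1031746² + 0.1190476² + 0.1111111² + 0.031746² = 0.0030864 + 0.2267574 + 0.0106450 + 0.0106450 + 0.0141723 + 0.0123457 + 0.0010078 = 0.2786596.
So 1/D = 3.58861, i.e. 3.589 to 3 decimal places.

3.589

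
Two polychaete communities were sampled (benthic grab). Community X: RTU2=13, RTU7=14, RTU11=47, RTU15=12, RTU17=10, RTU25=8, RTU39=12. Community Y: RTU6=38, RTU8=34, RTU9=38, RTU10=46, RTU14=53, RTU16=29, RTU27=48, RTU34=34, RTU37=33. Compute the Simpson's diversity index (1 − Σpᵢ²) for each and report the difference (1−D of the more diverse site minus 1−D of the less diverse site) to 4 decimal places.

Community X: N=116, proportions 0.112069, 0.12069, 0.405172, 0.103448, 0.086207, 0.068966, 0.103448, giving 1−D = 0.775119 (working shown to 6 dp, full precision carried).
Community Y: N=353, proportions 0.107649, 0.096317, 0.107649, 0.130312, 0.150142, 0.082153, 0.135977, 0.096317, 0.093484, giving 1−D = 0.884768.
Difference = |0.775119 − 0.884768| = 0.109649, i.e. 0.1096 to 4 decimal places.

0.1096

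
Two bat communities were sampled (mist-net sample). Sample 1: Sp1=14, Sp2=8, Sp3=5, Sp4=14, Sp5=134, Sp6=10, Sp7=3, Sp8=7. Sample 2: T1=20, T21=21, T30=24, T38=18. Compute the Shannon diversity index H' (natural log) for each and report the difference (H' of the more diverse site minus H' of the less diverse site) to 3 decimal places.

0.184

Sample 1: N=195, proportions 0.07179, 0.04103, 0.02564, 0.07179, 0.68718, 0.05128, 0.01538, 0.0359, giving H' = 1.19695 (working shown to 5 dp, full precision carried).
Sample 2: N=83, proportions 0.24096, 0.25301, 0.28916, 0.21687, giving H' = 1.38089.
Difference = |1.19695 − 1.38089| = 0.18394, i.e. 0.184 to 3 decimal places.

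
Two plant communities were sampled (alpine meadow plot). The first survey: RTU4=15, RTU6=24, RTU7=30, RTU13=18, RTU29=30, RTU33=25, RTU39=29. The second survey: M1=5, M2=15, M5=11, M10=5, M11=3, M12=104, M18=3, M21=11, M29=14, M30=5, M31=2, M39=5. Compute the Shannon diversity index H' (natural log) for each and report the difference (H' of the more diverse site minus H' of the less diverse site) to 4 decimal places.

0.2803

The first survey: N=171, proportions 0.087719, 0.140351, 0.175439, 0.105263, 0.175439, 0.146199, 0.169591, giving H' = 1.918763 (working shown to 6 dp, full precision carried).
The second survey: N=183, proportions 0.027322, 0.081967, 0.060109, 0.027322, 0.016393, 0.568306, 0.016393, 0.060109, 0.076503, 0.027322, 0.010929, 0.027322, giving H' = 1.638423.
Difference = |1.918763 − 1.638423| = 0.280340, i.e. 0.2803 to 4 decimal places.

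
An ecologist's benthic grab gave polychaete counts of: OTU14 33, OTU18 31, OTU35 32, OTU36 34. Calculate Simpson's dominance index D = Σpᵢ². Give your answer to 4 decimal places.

Total N = 33+31+32+34 = 130, so the proportions are 0.253846, 0.238462, 0.246154, 0.261538 (working shown to 6 dp, full precision carried).
D = 0.253846² + 0.238462² + 0.246154² + 0.261538² = 0.064438 + 0.056864 + 0.060592 + 0.068402 = 0.250296.
To 4 decimal places, D = 0.2503.

0.2503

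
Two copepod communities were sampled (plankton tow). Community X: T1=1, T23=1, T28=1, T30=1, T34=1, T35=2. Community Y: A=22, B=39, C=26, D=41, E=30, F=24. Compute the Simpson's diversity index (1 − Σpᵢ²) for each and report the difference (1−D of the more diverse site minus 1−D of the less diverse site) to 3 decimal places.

0.007

Community X: N=7, proportions 0.14285714, 0.14285714, 0.14285714, 0.14285714, 0.14285714, 0.28571429, giving 1−D = 0.81632653 (working shown to 8 dp, full precision carried).
Community Y: N=182, proportions 0.12087912, 0.21428571, 0.14285714, 0.22527473, 0.16483516, 0.13186813, giving 1−D = 0.82375317.
Difference = |0.81632653 − 0.82375317| = 0.00742664, i.e. 0.007 to 3 decimal places.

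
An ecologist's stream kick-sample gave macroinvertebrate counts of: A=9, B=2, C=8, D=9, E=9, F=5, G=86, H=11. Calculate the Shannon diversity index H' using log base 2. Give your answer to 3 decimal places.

1.983

Total N = 9+2+8+9+9+5+86+11 = 139, so the proportions are 0.06475, 0.01439, 0.05755, 0.06475, 0.06475, 0.03597, 0.61871, 0.07914 (working shown to 5 dp, full precision carried).
Each pᵢ log₂ pᵢ term: 0.06475×(-3.94902)=-0.25569, 0.01439×(-6.11894)=-0.08804, 0.05755×(-4.11894)=-0.23706, 0.06475×(-3.94902)=-0.25569, 0.06475×(-3.94902)=-0.25569, 0.03597×(-4.79701)=-0.17255, 0.61871×(-0.69268)=-0.42856, 0.07914×(-3.65951)=-0.28960.
Sum = -1.98290, so H' = 1.983.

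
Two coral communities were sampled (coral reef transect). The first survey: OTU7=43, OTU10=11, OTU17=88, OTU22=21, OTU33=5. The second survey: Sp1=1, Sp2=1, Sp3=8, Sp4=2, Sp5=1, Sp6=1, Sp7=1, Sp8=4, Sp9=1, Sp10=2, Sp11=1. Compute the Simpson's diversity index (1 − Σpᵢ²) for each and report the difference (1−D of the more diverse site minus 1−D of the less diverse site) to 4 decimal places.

0.1811

The first survey: N=168, proportions 0.255952, 0.065476, 0.52381, 0.125, 0.029762, giving 1−D = 0.639314 (working shown to 6 dp, full precision carried).
The second survey: N=23, proportions 0.043478, 0.043478, 0.347826, 0.086957, 0.043478, 0.043478, 0.043478, 0.173913, 0.043478, 0.086957, 0.043478, giving 1−D = 0.820416.
Difference = |0.639314 − 0.820416| = 0.181102, i.e. 0.1811 to 4 decimal places.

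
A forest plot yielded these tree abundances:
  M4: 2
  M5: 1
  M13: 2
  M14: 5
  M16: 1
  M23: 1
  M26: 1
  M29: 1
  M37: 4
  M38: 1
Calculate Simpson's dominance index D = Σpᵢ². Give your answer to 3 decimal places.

Total N = 2+1+2+5+1+1+1+1+4+1 = 19, so the proportions are 0.10526, 0.05263, 0.10526, 0.26316, 0.05263, 0.05263, 0.05263, 0.05263, 0.21053, 0.05263 (working shown to 5 dp, full precision carried).
D = 0.10526² + 0.05263² + 0.10526² + 0.26316² + 0.05263² + 0.05263² + 0.05263² + 0.05263² + 0.21053² + 0.05263² = 0.01108 + 0.00277 + 0.01108 + 0.06925 + 0.00277 + 0.00277 + 0.00277 + 0.00277 + 0.04432 + 0.00277 = 0.15235.
To 3 decimal places, D = 0.152.

0.152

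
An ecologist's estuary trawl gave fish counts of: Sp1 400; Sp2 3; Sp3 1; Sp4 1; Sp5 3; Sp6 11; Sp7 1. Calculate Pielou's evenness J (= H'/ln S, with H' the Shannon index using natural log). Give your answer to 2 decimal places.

Total N = 400+3+1+1+3+11+1 = 420, so the proportions are 0.9524, 0.0071, 0.0024, 0.0024, 0.0071, 0.0262, 0.0024 (working shown to 4 dp, full precision carried).
H' = −Σ pᵢ ln pᵢ = −((-0.0465) + (-0.0353) + (-0.0144) + (-0.0144) + (-0.0353) + (-0.0954) + (-0.0144)) = 0.2556.
With S = 7 species, ln S = 1.9459, so J = 0.2556/1.9459 = 0.1314, i.e. 0.13 to 2 decimal places.

0.13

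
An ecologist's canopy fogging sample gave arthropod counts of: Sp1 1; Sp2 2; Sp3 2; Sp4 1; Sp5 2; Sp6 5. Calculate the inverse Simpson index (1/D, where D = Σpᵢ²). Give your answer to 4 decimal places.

4.3333

Total N = 1+2+2+1+2+5 = 13, so the proportions are 0.07692308, 0.15384615, 0.15384615, 0.07692308, 0.15384615, 0.38461538 (working shown to 8 dp, full precision carried).
D = 0.07692308² + 0.15384615² + 0.15384615² + 0.07692308² + 0.15384615² + 0.38461538² = 0.00591716 + 0.02366864 + 0.02366864 + 0.00591716 + 0.02366864 + 0.14792899 = 0.23076923.
So 1/D = 4.333333, i.e. 4.3333 to 4 decimal places.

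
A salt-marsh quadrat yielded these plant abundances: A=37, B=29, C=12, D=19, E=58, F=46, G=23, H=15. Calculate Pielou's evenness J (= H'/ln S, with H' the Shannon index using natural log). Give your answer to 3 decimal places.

Total N = 37+29+12+19+58+46+23+15 = 239, so the proportions are 0.15481, 0.12134, 0.05021, 0.0795, 0.24268, 0.19247, 0.09623, 0.06276 (working shown to 5 dp, full precision carried).
H' = −Σ pᵢ ln pᵢ = −((-0.28881) + (-0.25592) + (-0.15020) + (-0.20129) + (-0.34364) + (-0.31715) + (-0.22528) + (-0.17375)) = 1.95605.
With S = 8 species, ln S = 2.07944, so J = 1.95605/2.07944 = 0.94066, i.e. 0.941 to 3 decimal places.

0.941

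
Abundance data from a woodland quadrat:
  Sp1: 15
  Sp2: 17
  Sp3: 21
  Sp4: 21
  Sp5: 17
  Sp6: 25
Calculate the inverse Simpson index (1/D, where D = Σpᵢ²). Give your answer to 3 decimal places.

Total N = 15+17+21+21+17+25 = 116, so the proportions are 0.1293103, 0.1465517, 0.1810345, 0.1810345, 0.1465517, 0.2155172 (working shown to 7 dp, full precision carried).
D = 0.1293103² + 0.1465517² + 0.1810345² + 0.1810345² + 0.1465517² + 0.2155172² = 0.0167212 + 0.0214774 + 0.0327735 + 0.0327735 + 0.0214774 + 0.0464477 = 0.1716706.
So 1/D = 5.82511, i.e. 5.825 to 3 decimal places.

5.825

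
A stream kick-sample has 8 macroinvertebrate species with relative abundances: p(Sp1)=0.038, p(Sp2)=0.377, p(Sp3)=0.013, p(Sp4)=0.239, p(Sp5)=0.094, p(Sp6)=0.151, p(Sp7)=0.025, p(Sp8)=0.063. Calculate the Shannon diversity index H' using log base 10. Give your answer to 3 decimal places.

Each pᵢ log₁₀ pᵢ term (working shown to 5 dp, full precision carried): 0.038×(-1.42022)=-0.05397, 0.377×(-0.42366)=-0.15972, 0.013×(-1.88606)=-0.02452, 0.239×(-0.62160)=-0.14856, 0.094×(-1.02687)=-0.09653, 0.151×(-0.82102)=-0.12397, 0.025×(-1.60206)=-0.04005, 0.063×(-1.20066)=-0.07564.
Sum = -0.72296, so H' = 0.723.

0.723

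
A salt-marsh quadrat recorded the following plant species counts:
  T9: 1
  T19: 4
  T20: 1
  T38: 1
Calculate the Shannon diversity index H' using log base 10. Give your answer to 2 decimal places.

Total N = 1+4+1+1 = 7, so the proportions are 0.1429, 0.5714, 0.1429, 0.1429 (working shown to 4 dp, full precision carried).
Each pᵢ log₁₀ pᵢ term: 0.1429×(-0.8451)=-0.1207, 0.5714×(-0.2430)=-0.1389, 0.1429×(-0.8451)=-0.1207, 0.1429×(-0.8451)=-0.1207.
Sum = -0.5011, so H' = 0.50.

0.50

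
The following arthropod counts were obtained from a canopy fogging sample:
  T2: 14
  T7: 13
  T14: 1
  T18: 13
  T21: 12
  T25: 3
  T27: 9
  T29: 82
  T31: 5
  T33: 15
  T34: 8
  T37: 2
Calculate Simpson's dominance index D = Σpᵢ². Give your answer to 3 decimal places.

0.249

Total N = 14+13+1+13+12+3+9+82+5+15+8+2 = 177, so the proportions are 0.0791, 0.07345, 0.00565, 0.07345, 0.0678, 0.01695, 0.05085, 0.46328, 0.02825, 0.08475, 0.0452, 0.0113 (working shown to 5 dp, full precision carried).
D = 0.0791² + 0.07345² + 0.00565² + 0.07345² + 0.0678² + 0.01695² + 0.05085² + 0.46328² + 0.02825² + 0.08475² + 0.0452² + 0.0113² = 0.00626 + 0.00539 + 0.00003 + 0.00539 + 0.00460 + 0.00029 + 0.00259 + 0.21463 + 0.00080 + 0.00718 + 0.00204 + 0.00013 = 0.24932.
To 3 decimal places, D = 0.249.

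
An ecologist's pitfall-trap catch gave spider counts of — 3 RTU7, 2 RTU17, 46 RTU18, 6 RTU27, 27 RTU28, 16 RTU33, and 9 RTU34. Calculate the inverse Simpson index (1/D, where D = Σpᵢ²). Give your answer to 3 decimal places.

Total N = 3+2+46+6+27+16+9 = 109, so the proportions are 0.0275229, 0.0183486, 0.4220183, 0.0550459, 0.2477064, 0.146789, 0.0825688 (working shown to 7 dp, full precision carried).
D = 0.0275229² + 0.0183486² + 0.4220183² + 0.0550459² + 0.2477064² + 0.146789² + 0.0825688² = 0.0007575 + 0.0003367 + 0.1780995 + 0.0030300 + 0.0613585 + 0.0215470 + 0.0068176 = 0.2719468.
So 1/D = 3.67719, i.e. 3.677 to 3 decimal places.

3.677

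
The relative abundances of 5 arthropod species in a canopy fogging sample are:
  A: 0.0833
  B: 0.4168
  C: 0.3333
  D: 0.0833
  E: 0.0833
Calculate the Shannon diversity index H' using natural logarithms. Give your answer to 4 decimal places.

Each pᵢ ln pᵢ term (working shown to 6 dp, full precision carried): 0.0833×(-2.485307)=-0.207026, 0.4168×(-0.875149)=-0.364762, 0.3333×(-1.098712)=-0.366201, 0.0833×(-2.485307)=-0.207026, 0.0833×(-2.485307)=-0.207026.
Sum = -1.352041, so H' = 1.3520.

1.3520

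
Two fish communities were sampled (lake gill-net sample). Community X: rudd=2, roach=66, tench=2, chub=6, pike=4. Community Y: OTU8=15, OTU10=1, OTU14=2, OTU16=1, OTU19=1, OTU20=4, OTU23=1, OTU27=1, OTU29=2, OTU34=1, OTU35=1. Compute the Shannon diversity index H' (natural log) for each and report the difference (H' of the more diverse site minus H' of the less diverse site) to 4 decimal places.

1.0827

Community X: N=80, proportions 0.025, 0.825, 0.025, 0.075, 0.05, giving H' = 0.687207 (working shown to 6 dp, full precision carried).
Community Y: N=30, proportions 0.5, 0.033333, 0.066667, 0.033333, 0.033333, 0.133333, 0.033333, 0.033333, 0.066667, 0.033333, 0.033333, giving H' = 1.769913.
Difference = |0.687207 − 1.769913| = 1.082706, i.e. 1.0827 to 4 decimal places.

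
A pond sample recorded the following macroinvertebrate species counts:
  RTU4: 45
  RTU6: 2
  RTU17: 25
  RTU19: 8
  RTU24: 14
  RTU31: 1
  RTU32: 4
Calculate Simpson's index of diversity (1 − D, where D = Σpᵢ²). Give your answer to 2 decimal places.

0.70

Total N = 45+2+25+8+14+1+4 = 99, so the proportions are 0.4545, 0.0202, 0.2525, 0.0808, 0.1414, 0.0101, 0.0404 (working shown to 4 dp, full precision carried).
D = 0.4545² + 0.0202² + 0.2525² + 0.0808² + 0.1414² + 0.0101² + 0.0404² = 0.2066 + 0.0004 + 0.0638 + 0.0065 + 0.0200 + 0.0001 + 0.0016 = 0.2991.
So 1 − D = 0.7009, i.e. 0.70 to 2 decimal places.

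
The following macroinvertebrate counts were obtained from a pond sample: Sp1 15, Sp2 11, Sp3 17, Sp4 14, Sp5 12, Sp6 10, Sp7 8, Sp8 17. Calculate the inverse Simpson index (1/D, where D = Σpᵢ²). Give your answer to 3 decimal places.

7.574

Total N = 15+11+17+14+12+10+8+17 = 104, so the proportions are 0.1442308, 0.1057692, 0.1634615, 0.1346154, 0.1153846, 0.0961538, 0.0769231, 0.1634615 (working shown to 7 dp, full precision carried).
D = 0.1442308² + 0.1057692² + 0.1634615² + 0.1346154² + 0.1153846² + 0.0961538² + 0.0769231² + 0.1634615² = 0.0208025 + 0.0111871 + 0.0267197 + 0.0181213 + 0.0133136 + 0.0092456 + 0.0059172 + 0.0267197 = 0.1320266.
So 1/D = 7.57423, i.e. 7.574 to 3 decimal places.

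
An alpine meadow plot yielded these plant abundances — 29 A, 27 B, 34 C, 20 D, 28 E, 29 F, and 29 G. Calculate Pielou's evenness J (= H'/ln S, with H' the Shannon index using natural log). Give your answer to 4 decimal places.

0.9949

Total N = 29+27+34+20+28+29+29 = 196, so the proportions are 0.147959, 0.137755, 0.173469, 0.102041, 0.142857, 0.147959, 0.147959 (working shown to 6 dp, full precision carried).
H' = −Σ pᵢ ln pᵢ = −((-0.282723) + (-0.273069) + (-0.303876) + (-0.232896) + (-0.277987) + (-0.282723) + (-0.282723)) = 1.935998.
With S = 7 species, ln S = 1.945910, so J = 1.935998/1.945910 = 0.994906, i.e. 0.9949 to 4 decimal places.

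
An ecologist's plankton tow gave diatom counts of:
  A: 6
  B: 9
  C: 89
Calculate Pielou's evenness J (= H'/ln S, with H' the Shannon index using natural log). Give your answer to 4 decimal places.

0.4639

Total N = 6+9+89 = 104, so the proportions are 0.057692, 0.086538, 0.855769 (working shown to 6 dp, full precision carried).
H' = −Σ pᵢ ln pᵢ = −((-0.164575) + (-0.211774) + (-0.133290)) = 0.509639.
With S = 3 species, ln S = 1.098612, so J = 0.509639/1.098612 = 0.463893, i.e. 0.4639 to 4 decimal places.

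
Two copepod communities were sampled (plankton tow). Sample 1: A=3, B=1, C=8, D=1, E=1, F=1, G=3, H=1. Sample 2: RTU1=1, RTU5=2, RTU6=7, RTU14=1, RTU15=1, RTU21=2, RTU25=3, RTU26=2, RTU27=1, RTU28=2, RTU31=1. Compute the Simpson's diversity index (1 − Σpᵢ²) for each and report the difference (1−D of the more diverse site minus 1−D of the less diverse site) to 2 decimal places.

0.09

Sample 1: N=19, proportions 0.1579, 0.0526, 0.4211, 0.0526, 0.0526, 0.0526, 0.1579, 0.0526, giving 1−D = 0.7590 (working shown to 4 dp, full precision carried).
Sample 2: N=23, proportions 0.0435, 0.087, 0.3043, 0.0435, 0.0435, 0.087, 0.1304, 0.087, 0.0435, 0.087, 0.0435, giving 1−D = 0.8507.
Difference = |0.7590 − 0.8507| = 0.0917, i.e. 0.09 to 2 decimal places.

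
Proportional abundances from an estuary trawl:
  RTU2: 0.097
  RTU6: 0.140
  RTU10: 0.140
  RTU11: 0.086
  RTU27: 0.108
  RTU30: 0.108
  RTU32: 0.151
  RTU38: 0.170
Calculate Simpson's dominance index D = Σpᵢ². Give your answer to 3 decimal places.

0.131

D = 0.097² + 0.14² + 0.14² + 0.086² + 0.108² + 0.108² + 0.151² + 0.17² = 0.00941 + 0.01960 + 0.01960 + 0.00740 + 0.01166 + 0.01166 + 0.02280 + 0.02890 = 0.13103 (working shown to 5 dp, full precision carried).
To 3 decimal places, D = 0.131.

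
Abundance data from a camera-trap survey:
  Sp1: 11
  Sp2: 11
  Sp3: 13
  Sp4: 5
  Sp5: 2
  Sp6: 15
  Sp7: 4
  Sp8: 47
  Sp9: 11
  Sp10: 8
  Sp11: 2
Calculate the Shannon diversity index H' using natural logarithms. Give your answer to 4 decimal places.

2.0144

Total N = 11+11+13+5+2+15+4+47+11+8+2 = 129, so the proportions are 0.085271, 0.085271, 0.100775, 0.03876, 0.015504, 0.116279, 0.031008, 0.364341, 0.085271, 0.062016, 0.015504 (working shown to 6 dp, full precision carried).
Each pᵢ ln pᵢ term: 0.085271×(-2.461917)=-0.209931, 0.085271×(-2.461917)=-0.209931, 0.100775×(-2.294863)=-0.231265, 0.03876×(-3.250374)=-0.125984, 0.015504×(-4.166665)=-0.064599, 0.116279×(-2.151762)=-0.250205, 0.031008×(-3.473518)=-0.107706, 0.364341×(-1.009665)=-0.367862, 0.085271×(-2.461917)=-0.209931, 0.062016×(-2.780371)=-0.172426, 0.015504×(-4.166665)=-0.064599.
Sum = -2.014440, so H' = 2.0144.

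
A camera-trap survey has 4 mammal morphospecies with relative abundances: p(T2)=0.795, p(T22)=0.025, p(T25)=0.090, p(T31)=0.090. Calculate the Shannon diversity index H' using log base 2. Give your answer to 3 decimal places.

1.021

Each pᵢ log₂ pᵢ term (working shown to 5 dp, full precision carried): 0.795×(-0.33097)=-0.26312, 0.025×(-5.32193)=-0.13305, 0.09×(-3.47393)=-0.31265, 0.09×(-3.47393)=-0.31265.
Sum = -1.02148, so H' = 1.021.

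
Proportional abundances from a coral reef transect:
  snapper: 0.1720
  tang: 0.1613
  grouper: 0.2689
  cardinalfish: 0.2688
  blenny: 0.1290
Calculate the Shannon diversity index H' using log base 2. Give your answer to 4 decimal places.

2.2615

Each pᵢ log₂ pᵢ term (working shown to 6 dp, full precision carried): 0.172×(-2.539520)=-0.436797, 0.1613×(-2.632182)=-0.424571, 0.2689×(-1.894858)=-0.509527, 0.2688×(-1.895395)=-0.509482, 0.129×(-2.954557)=-0.381138.
Sum = -2.261516, so H' = 2.2615.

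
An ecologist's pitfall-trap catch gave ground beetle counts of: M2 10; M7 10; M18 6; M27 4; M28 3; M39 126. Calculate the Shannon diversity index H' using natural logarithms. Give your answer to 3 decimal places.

0.824

Total N = 10+10+6+4+3+126 = 159, so the proportions are 0.06289, 0.06289, 0.03774, 0.02516, 0.01887, 0.79245 (working shown to 5 dp, full precision carried).
Each pᵢ ln pᵢ term: 0.06289×(-2.76632)=-0.17398, 0.06289×(-2.76632)=-0.17398, 0.03774×(-3.27714)=-0.12367, 0.02516×(-3.68261)=-0.09264, 0.01887×(-3.97029)=-0.07491, 0.79245×(-0.23262)=-0.18434.
Sum = -0.82353, so H' = 0.824.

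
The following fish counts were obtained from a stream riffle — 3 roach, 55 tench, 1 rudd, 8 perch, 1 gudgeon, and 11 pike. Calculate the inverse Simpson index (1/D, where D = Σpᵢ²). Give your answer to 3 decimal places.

Total N = 3+55+1+8+1+11 = 79, so the proportions are 0.037975, 0.696203, 0.012658, 0.101266, 0.012658, 0.139241 (working shown to 6 dp, full precision carried).
D = 0.037975² + 0.696203² + 0.012658² + 0.101266² + 0.012658² + 0.139241² = 0.001442 + 0.484698 + 0.000160 + 0.010255 + 0.000160 + 0.019388 = 0.516103.
So 1/D = 1.93760, i.e. 1.938 to 3 decimal places.

1.938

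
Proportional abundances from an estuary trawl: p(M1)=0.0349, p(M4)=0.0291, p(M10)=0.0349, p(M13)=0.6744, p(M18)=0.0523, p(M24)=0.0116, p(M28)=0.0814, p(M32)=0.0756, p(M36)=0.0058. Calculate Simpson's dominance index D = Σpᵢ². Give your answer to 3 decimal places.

D = 0.0349² + 0.0291² + 0.0349² + 0.6744² + 0.0523² + 0.0116² + 0.0814² + 0.0756² + 0.0058² = 0.00122 + 0.00085 + 0.00122 + 0.45482 + 0.00274 + 0.00013 + 0.00663 + 0.00572 + 0.00003 = 0.47334 (working shown to 5 dp, full precision carried).
To 3 decimal places, D = 0.473.

0.473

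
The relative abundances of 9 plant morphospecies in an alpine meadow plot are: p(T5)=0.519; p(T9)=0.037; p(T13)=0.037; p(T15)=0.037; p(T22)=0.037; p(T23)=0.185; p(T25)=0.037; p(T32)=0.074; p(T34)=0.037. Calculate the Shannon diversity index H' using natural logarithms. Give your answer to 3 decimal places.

1.577

Each pᵢ ln pᵢ term (working shown to 5 dp, full precision carried): 0.519×(-0.65585)=-0.34039, 0.037×(-3.29684)=-0.12198, 0.037×(-3.29684)=-0.12198, 0.037×(-3.29684)=-0.12198, 0.037×(-3.29684)=-0.12198, 0.185×(-1.68740)=-0.31217, 0.037×(-3.29684)=-0.12198, 0.074×(-2.60369)=-0.19267, 0.037×(-3.29684)=-0.12198.
Sum = -1.57713, so H' = 1.577.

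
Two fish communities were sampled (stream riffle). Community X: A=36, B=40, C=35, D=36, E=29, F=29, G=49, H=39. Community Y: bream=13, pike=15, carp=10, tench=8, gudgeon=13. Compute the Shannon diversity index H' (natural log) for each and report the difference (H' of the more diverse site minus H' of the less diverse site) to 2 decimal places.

0.48

Community X: N=293, proportions 0.1229, 0.1365, 0.1195, 0.1229, 0.099, 0.099, 0.1672, 0.1331, giving H' = 2.0662 (working shown to 4 dp, full precision carried).
Community Y: N=59, proportions 0.2203, 0.2542, 0.1695, 0.1356, 0.2203, giving H' = 1.5865.
Difference = |2.0662 − 1.5865| = 0.4797, i.e. 0.48 to 2 decimal places.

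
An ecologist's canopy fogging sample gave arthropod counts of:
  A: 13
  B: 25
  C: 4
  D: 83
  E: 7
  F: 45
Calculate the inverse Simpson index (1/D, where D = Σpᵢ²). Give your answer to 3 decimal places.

Total N = 13+25+4+83+7+45 = 177, so the proportions are 0.0734463, 0.1412429, 0.0225989, 0.4689266, 0.039548, 0.2542373 (working shown to 7 dp, full precision carried).
D = 0.0734463² + 0.1412429² + 0.0225989² + 0.4689266² + 0.039548² + 0.2542373² = 0.0053944 + 0.0199496 + 0.0005107 + 0.2198921 + 0.0015640 + 0.0646366 = 0.3119474.
So 1/D = 3.20567, i.e. 3.206 to 3 decimal places.

3.206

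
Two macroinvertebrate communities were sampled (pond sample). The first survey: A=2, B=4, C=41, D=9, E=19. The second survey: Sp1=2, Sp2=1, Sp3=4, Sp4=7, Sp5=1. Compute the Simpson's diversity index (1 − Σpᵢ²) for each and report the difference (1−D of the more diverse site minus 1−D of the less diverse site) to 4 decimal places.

0.0654

The first survey: N=75, proportions 0.026667, 0.053333, 0.546667, 0.12, 0.253333, giving 1−D = 0.619022 (working shown to 6 dp, full precision carried).
The second survey: N=15, proportions 0.133333, 0.066667, 0.266667, 0.466667, 0.066667, giving 1−D = 0.684444.
Difference = |0.619022 − 0.684444| = 0.065422, i.e. 0.0654 to 4 decimal places.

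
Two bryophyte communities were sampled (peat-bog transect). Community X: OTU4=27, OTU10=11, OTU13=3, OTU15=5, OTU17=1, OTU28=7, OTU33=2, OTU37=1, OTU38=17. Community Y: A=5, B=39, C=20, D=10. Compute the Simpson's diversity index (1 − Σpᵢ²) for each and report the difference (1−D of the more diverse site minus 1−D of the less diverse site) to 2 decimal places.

0.15

Community X: N=74, proportions 0.36486, 0.14865, 0.04054, 0.06757, 0.01351, 0.09459, 0.02703, 0.01351, 0.22973, giving 1−D = 0.77575 (working shown to 5 dp, full precision carried).
Community Y: N=74, proportions 0.06757, 0.52703, 0.27027, 0.13514, giving 1−D = 0.62637.
Difference = |0.77575 − 0.62637| = 0.14938, i.e. 0.15 to 2 decimal places.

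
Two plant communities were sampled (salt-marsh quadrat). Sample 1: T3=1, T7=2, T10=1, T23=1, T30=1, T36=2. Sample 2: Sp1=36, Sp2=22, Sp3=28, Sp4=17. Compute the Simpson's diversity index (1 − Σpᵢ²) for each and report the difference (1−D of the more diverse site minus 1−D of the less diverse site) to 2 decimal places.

0.08

Sample 1: N=8, proportions 0.125, 0.25, 0.125, 0.125, 0.125, 0.25, giving 1−D = 0.8125 (working shown to 4 dp, full precision carried).
Sample 2: N=103, proportions 0.3495, 0.2136, 0.2718, 0.165, giving 1−D = 0.7311.
Difference = |0.8125 − 0.7311| = 0.0814, i.e. 0.08 to 2 decimal places.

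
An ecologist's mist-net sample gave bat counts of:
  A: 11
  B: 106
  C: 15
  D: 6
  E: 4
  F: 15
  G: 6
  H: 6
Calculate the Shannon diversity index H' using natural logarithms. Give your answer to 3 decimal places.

Total N = 11+106+15+6+4+15+6+6 = 169, so the proportions are 0.06509, 0.62722, 0.08876, 0.0355, 0.02367, 0.08876, 0.0355, 0.0355 (working shown to 5 dp, full precision carried).
Each pᵢ ln pᵢ term: 0.06509×(-2.73200)=-0.17782, 0.62722×(-0.46646)=-0.29257, 0.08876×(-2.42185)=-0.21496, 0.0355×(-3.33814)=-0.11851, 0.02367×(-3.74360)=-0.08861, 0.08876×(-2.42185)=-0.21496, 0.0355×(-3.33814)=-0.11851, 0.0355×(-3.33814)=-0.11851.
Sum = -1.34446, so H' = 1.344.

1.344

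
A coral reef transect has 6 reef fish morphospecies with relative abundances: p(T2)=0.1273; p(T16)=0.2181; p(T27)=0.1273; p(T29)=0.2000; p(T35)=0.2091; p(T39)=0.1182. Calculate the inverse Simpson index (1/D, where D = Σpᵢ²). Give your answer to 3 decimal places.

5.628

D = 0.1273² + 0.2181² + 0.1273² + 0.2² + 0.2091² + 0.1182² = 0.0162053 + 0.0475676 + 0.0162053 + 0.0400000 + 0.0437228 + 0.0139712 = 0.1776722 (working shown to 7 dp, full precision carried).
So 1/D = 5.62834, i.e. 5.628 to 3 decimal places.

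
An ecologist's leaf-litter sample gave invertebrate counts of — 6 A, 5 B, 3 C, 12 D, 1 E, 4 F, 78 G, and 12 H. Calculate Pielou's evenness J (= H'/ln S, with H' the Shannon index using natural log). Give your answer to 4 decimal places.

0.6088

Total N = 6+5+3+12+1+4+78+12 = 121, so the proportions are 0.049587, 0.041322, 0.024793, 0.099174, 0.008264, 0.033058, 0.644628, 0.099174 (working shown to 6 dp, full precision carried).
H' = −Σ pᵢ ln pᵢ = −((-0.148960) + (-0.131667) + (-0.091666) + (-0.229179) + (-0.039635) + (-0.112711) + (-0.283044) + (-0.229179)) = 1.266040.
With S = 8 species, ln S = 2.079442, so J = 1.266040/2.079442 = 0.608837, i.e. 0.6088 to 4 decimal places.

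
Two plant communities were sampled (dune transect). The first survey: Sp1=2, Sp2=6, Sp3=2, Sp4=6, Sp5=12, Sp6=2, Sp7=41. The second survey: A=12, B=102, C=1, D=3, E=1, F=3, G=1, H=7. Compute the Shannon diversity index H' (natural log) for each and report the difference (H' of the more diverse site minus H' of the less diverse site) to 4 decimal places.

0.4830

The first survey: N=71, proportions 0.028169, 0.084507, 0.028169, 0.084507, 0.169014, 0.028169, 0.577465, giving H' = 1.336830 (working shown to 6 dp, full precision carried).
The second survey: N=130, proportions 0.092308, 0.784615, 0.007692, 0.023077, 0.007692, 0.023077, 0.007692, 0.053846, giving H' = 0.853849.
Difference = |1.336830 − 0.853849| = 0.482981, i.e. 0.4830 to 4 decimal places.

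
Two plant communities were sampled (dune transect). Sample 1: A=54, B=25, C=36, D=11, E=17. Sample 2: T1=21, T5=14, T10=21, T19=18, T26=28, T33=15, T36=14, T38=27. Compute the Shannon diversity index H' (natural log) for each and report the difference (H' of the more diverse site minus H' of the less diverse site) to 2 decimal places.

Sample 1: N=143, proportions 0.3776, 0.1748, 0.2517, 0.0769, 0.1189, giving H' = 1.4704 (working shown to 4 dp, full precision carried).
Sample 2: N=158, proportions 0.1329, 0.0886, 0.1329, 0.1139, 0.1772, 0.0949, 0.0886, 0.1709, giving H' = 2.0455.
Difference = |1.4704 − 2.0455| = 0.5751, i.e. 0.58 to 2 decimal places.

0.58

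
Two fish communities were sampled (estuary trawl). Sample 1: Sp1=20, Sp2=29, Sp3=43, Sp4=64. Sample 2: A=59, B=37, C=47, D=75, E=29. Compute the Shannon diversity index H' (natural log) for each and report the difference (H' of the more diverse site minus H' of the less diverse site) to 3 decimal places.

Sample 1: N=156, proportions 0.12821, 0.1859, 0.27564, 0.41026, giving H' = 1.29687 (working shown to 5 dp, full precision carried).
Sample 2: N=247, proportions 0.23887, 0.1498, 0.19028, 0.30364, 0.11741, giving H' = 1.55555.
Difference = |1.29687 − 1.55555| = 0.25868, i.e. 0.259 to 3 decimal places.

0.259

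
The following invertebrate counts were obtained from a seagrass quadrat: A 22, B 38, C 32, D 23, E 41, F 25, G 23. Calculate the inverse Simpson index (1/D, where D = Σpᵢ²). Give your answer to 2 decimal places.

Total N = 22+38+32+23+41+25+23 = 204, so the proportions are 0.107843, 0.186275, 0.156863, 0.112745, 0.20098, 0.122549, 0.112745 (working shown to 6 dp, full precision carried).
D = 0.107843² + 0.186275² + 0.156863² + 0.112745² + 0.20098² + 0.122549² + 0.112745² = 0.011630 + 0.034698 + 0.024606 + 0.012711 + 0.040393 + 0.015018 + 0.012711 = 0.151769.
So 1/D = 6.5890, i.e. 6.59 to 2 decimal places.

6.59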